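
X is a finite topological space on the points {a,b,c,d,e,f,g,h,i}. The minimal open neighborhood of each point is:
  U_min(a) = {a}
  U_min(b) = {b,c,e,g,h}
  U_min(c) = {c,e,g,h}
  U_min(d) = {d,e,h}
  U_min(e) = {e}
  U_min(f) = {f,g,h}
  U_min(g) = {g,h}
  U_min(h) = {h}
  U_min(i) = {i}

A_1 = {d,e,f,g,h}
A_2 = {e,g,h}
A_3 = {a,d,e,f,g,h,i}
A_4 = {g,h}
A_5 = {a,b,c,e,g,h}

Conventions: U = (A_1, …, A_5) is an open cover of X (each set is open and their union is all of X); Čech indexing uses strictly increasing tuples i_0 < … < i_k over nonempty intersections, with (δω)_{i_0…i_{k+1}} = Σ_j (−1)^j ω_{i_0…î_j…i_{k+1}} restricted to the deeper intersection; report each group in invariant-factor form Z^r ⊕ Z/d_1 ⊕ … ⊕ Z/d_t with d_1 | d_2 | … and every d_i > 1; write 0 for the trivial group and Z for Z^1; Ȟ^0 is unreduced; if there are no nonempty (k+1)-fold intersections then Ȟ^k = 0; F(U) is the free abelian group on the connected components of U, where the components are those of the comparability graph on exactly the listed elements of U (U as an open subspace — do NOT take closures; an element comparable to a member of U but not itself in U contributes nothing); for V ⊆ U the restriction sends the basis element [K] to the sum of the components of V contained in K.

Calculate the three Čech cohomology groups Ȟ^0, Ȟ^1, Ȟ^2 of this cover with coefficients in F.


Ȟ^0(U;F) ≅ Z^3, Ȟ^1(U;F) ≅ Z, Ȟ^2(U;F) ≅ 0

nerve simplices:
  A12={e,g,h} A13={d,e,f,g,h} A14={g,h} A15={e,g,h} A23={e,g,h} A24={g,h} A25={e,g,h} A34={g,h} A35={a,e,g,h} A45={g,h}
  A123={e,g,h} A124={g,h} A125={e,g,h} A134={g,h} A135={e,g,h} A145={g,h} A234={g,h} A235={e,g,h} A245={g,h} A345={g,h}
  A1234={g,h} A1235={e,g,h} A1245={g,h} A1345={g,h} A2345={g,h}
  A12345={g,h}
components per intersection:
  A1: {d,e,f,g,h}
  A2: {e} {g,h}
  A3: {a} {d,e,f,g,h} {i}
  A4: {g,h}
  A5: {a} {b,c,e,g,h}
  A12: {e} {g,h}
  A13: {d,e,f,g,h}
  A14: {g,h}
  A15: {e} {g,h}
  A23: {e} {g,h}
  A24: {g,h}
  A25: {e} {g,h}
  A34: {g,h}
  A35: {a} {e} {g,h}
  A45: {g,h}
  A123: {e} {g,h}
  A124: {g,h}
  A125: {e} {g,h}
  A134: {g,h}
  A135: {e} {g,h}
  A145: {g,h}
  A234: {g,h}
  A235: {e} {g,h}
  A245: {g,h}
  A345: {g,h}
  A1234: {g,h}
  A1235: {e} {g,h}
  A1245: {g,h}
  A1345: {g,h}
  A2345: {g,h}
  A12345: {g,h}
C dims 9,16,14,6; δ0: rk 6, SNF 1^6; δ1: rk 9, SNF 1^9; δ2: rk 5, SNF 1^5
degree 0: 9−6−0 = 3 → Ȟ^0 ≅ Z^3
degree 1: 16−9−6 = 1 → Ȟ^1 ≅ Z
degree 2: 14−5−9 = 0 → Ȟ^2 ≅ 0


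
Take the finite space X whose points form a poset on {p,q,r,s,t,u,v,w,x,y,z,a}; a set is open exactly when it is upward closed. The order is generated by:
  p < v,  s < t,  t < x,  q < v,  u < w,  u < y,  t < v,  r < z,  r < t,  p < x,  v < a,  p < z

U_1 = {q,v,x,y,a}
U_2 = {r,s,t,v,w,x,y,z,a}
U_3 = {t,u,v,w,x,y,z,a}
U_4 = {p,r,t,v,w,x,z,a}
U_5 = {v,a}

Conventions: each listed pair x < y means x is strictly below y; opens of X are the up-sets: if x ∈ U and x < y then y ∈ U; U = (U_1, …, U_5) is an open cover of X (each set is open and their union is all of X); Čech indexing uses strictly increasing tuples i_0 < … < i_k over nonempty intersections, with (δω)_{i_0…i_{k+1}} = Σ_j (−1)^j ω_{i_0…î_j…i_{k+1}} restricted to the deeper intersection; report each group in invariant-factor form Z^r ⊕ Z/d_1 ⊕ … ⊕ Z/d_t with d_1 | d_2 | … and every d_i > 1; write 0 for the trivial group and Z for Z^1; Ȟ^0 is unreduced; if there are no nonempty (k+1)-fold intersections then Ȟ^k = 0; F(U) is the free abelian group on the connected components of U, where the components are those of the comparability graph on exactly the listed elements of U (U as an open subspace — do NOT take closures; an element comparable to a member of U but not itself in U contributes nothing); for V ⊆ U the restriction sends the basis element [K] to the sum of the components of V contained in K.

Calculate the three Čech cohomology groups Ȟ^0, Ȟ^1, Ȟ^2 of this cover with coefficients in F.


nonempty intersections:
  U12={v,x,y,a} U13={v,x,y,a} U14={v,x,a} U15={v,a} U23={t,v,w,x,y,z,a} U24={r,t,v,w,x,z,a} U25={v,a} U34={t,v,w,x,z,a} U35={v,a} U45={v,a}
  U123={v,x,y,a} U124={v,x,a} U125={v,a} U134={v,x,a} U135={v,a} U145={v,a} U234={t,v,w,x,z,a} U235={v,a} U245={v,a} U345={v,a}
  U1234={v,x,a} U1235={v,a} U1245={v,a} U1345={v,a} U2345={v,a}
  U12345={v,a}
components per intersection:
  U1: {q,v,a} {x} {y}
  U2: {r,s,t,v,x,z,a} {w} {y}
  U3: {t,v,x,a} {u,w,y} {z}
  U4: {p,r,t,v,x,z,a} {w}
  U5: {v,a}
  U12: {v,a} {x} {y}
  U13: {v,a} {x} {y}
  U14: {v,a} {x}
  U15: {v,a}
  U23: {t,v,x,a} {w} {y} {z}
  U24: {r,t,v,x,z,a} {w}
  U25: {v,a}
  U34: {t,v,x,a} {w} {z}
  U35: {v,a}
  U45: {v,a}
  U123: {v,a} {x} {y}
  U124: {v,a} {x}
  U125: {v,a}
  U134: {v,a} {x}
  U135: {v,a}
  U145: {v,a}
  U234: {t,v,x,a} {w} {z}
  U235: {v,a}
  U245: {v,a}
  U345: {v,a}
  U1234: {v,a} {x}
  U1235: {v,a}
  U1245: {v,a}
  U1345: {v,a}
  U2345: {v,a}
  U12345: {v,a}
C dims 12,21,16,6; δ0: rk 10, SNF 1^10; δ1: rk 11, SNF 1^11; δ2: rk 5, SNF 1^5
Ȟ^0: (12−10)−0=2 ⇒ Z^2
Ȟ^1: (21−11)−10=0 ⇒ 0
Ȟ^2: (16−5)−11=0 ⇒ 0

Ȟ^0(U;F) ≅ Z^2; Ȟ^1(U;F) ≅ 0; Ȟ^2(U;F) ≅ 0


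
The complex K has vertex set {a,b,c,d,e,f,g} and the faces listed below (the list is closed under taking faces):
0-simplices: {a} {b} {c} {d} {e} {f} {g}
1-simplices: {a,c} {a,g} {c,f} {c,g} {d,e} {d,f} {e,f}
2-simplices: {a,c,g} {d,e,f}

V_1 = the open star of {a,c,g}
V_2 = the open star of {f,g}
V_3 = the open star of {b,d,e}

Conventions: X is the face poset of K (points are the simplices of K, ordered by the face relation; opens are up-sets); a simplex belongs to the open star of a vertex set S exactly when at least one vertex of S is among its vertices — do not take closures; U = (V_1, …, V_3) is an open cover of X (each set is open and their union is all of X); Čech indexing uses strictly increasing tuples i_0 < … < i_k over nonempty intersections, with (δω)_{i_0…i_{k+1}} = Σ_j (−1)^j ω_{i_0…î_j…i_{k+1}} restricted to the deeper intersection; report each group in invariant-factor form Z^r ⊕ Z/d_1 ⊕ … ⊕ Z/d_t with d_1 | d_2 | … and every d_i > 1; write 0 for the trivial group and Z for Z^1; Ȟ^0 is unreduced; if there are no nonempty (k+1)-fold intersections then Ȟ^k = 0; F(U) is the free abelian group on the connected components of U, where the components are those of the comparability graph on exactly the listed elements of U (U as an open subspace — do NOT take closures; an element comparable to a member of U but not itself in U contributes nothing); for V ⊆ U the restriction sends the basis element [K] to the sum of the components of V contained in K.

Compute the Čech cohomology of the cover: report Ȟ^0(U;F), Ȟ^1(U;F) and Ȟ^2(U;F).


Ȟ^0 ≅ Z^2; Ȟ^1 ≅ 0; Ȟ^2 ≅ 0

nerve of the cover:
  V1={{a},{c},{g},{a,c},{a,g},{c,f},{c,g},{a,c,g}} V2={{f},{g},{a,g},{c,f},{c,g},{d,f},{e,f},{a,c,g},{d,e,f}} V3={{b},{d},{e},{d,e},{d,f},{e,f},{d,e,f}}
  V12={{g},{a,g},{c,f},{c,g},{a,c,g}} V23={{d,f},{e,f},{d,e,f}}
components per intersection:
  V1: {{a},{c},{g},{a,c},{a,g},{c,f},{c,g},{a,c,g}}
  V2: {{f},{c,f},{d,f},{e,f},{d,e,f}} {{g},{a,g},{c,g},{a,c,g}}
  V3: {{b}} {{d},{e},{d,e},{d,f},{e,f},{d,e,f}}
  V12: {{g},{a,g},{c,g},{a,c,g}} {{c,f}}
  V23: {{d,f},{e,f},{d,e,f}}
C dims 5,3; δ0: rk 3, SNF 1^3
Ȟ^0 = (5 − 3) − 0 = 2, so Ȟ^0 ≅ Z^2
Ȟ^1 = (3 − 0) − 3 = 0, so Ȟ^1 ≅ 0
Ȟ^2 = (0 − 0) − 0 = 0, so Ȟ^2 ≅ 0


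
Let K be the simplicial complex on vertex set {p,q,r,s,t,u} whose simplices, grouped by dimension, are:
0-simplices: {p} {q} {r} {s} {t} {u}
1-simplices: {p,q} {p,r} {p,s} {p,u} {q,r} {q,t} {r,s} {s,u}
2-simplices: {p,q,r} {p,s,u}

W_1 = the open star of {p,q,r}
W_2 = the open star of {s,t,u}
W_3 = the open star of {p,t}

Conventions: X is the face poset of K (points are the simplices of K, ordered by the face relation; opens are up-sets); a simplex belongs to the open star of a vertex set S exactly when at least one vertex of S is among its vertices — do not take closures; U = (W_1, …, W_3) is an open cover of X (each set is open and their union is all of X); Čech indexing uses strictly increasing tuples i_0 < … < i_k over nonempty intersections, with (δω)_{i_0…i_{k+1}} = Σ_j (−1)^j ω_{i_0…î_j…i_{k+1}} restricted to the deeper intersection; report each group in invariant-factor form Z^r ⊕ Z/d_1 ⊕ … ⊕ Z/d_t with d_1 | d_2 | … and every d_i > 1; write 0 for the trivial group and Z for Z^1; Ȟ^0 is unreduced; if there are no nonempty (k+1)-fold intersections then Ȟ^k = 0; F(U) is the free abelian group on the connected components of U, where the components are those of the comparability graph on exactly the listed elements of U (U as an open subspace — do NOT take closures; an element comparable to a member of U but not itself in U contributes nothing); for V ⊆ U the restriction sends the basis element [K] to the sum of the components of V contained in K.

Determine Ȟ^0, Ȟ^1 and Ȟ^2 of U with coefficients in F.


nonempty overlaps:
  W1={{p},{q},{r},{p,q},{p,r},{p,s},{p,u},{q,r},{q,t},{r,s},{p,q,r},{p,s,u}} W2={{s},{t},{u},{p,s},{p,u},{q,t},{r,s},{s,u},{p,s,u}} W3={{p},{t},{p,q},{p,r},{p,s},{p,u},{q,t},{p,q,r},{p,s,u}}
  W12={{p,s},{p,u},{q,t},{r,s},{p,s,u}} W13={{p},{p,q},{p,r},{p,s},{p,u},{q,t},{p,q,r},{p,s,u}} W23={{t},{p,s},{p,u},{q,t},{p,s,u}}
  W123={{p,s},{p,u},{q,t},{p,s,u}}
components per intersection:
  W1: {{p},{q},{r},{p,q},{p,r},{p,s},{p,u},{q,r},{q,t},{r,s},{p,q,r},{p,s,u}}
  W2: {{s},{u},{p,s},{p,u},{r,s},{s,u},{p,s,u}} {{t},{q,t}}
  W3: {{p},{p,q},{p,r},{p,s},{p,u},{p,q,r},{p,s,u}} {{t},{q,t}}
  W12: {{p,s},{p,u},{p,s,u}} {{q,t}} {{r,s}}
  W13: {{p},{p,q},{p,r},{p,s},{p,u},{p,q,r},{p,s,u}} {{q,t}}
  W23: {{t},{q,t}} {{p,s},{p,u},{p,s,u}}
  W123: {{p,s},{p,u},{p,s,u}} {{q,t}}
C dims 5,7,2; δ0: rk 4, SNF 1^4; δ1: rk 2, SNF 1^2
degree 0: 5−4−0 = 1 → Ȟ^0 ≅ Z
degree 1: 7−2−4 = 1 → Ȟ^1 ≅ Z
degree 2: 2−0−2 = 0 → Ȟ^2 ≅ 0

Ȟ^0 = Z, Ȟ^1 = Z and Ȟ^2 = 0


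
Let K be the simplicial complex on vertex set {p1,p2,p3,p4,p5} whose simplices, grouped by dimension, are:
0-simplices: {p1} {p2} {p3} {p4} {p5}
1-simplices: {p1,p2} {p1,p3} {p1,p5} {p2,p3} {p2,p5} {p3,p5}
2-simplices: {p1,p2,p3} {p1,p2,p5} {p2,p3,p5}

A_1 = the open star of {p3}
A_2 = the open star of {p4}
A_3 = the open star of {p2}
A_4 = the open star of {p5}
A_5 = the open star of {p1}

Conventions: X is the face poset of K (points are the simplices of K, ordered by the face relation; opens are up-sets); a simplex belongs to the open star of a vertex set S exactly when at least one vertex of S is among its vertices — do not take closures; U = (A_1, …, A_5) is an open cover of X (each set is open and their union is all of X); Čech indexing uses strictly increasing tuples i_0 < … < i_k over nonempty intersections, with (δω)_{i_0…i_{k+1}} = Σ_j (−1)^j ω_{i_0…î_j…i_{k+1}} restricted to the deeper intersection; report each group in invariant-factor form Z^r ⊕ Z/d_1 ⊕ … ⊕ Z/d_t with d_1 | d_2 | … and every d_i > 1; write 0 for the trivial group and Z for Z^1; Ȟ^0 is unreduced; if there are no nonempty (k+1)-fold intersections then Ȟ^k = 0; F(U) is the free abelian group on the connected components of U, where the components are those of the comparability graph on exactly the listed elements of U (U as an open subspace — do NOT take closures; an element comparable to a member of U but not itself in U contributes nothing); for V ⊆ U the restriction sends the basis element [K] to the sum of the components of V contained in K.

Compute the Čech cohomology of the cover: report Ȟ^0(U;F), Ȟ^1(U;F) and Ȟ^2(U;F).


Ȟ^0 ≅ Z^2,  Ȟ^1 ≅ 0,  Ȟ^2 ≅ 0

nonempty overlaps:
  A1={{p3},{p1,p3},{p2,p3},{p3,p5},{p1,p2,p3},{p2,p3,p5}} A2={{p4}} A3={{p2},{p1,p2},{p2,p3},{p2,p5},{p1,p2,p3},{p1,p2,p5},{p2,p3,p5}} A4={{p5},{p1,p5},{p2,p5},{p3,p5},{p1,p2,p5},{p2,p3,p5}} A5={{p1},{p1,p2},{p1,p3},{p1,p5},{p1,p2,p3},{p1,p2,p5}}
  A13={{p2,p3},{p1,p2,p3},{p2,p3,p5}} A14={{p3,p5},{p2,p3,p5}} A15={{p1,p3},{p1,p2,p3}} A34={{p2,p5},{p1,p2,p5},{p2,p3,p5}} A35={{p1,p2},{p1,p2,p3},{p1,p2,p5}} A45={{p1,p5},{p1,p2,p5}}
  A134={{p2,p3,p5}} A135={{p1,p2,p3}} A345={{p1,p2,p5}}
components per intersection:
  A1: {{p3},{p1,p3},{p2,p3},{p3,p5},{p1,p2,p3},{p2,p3,p5}}
  A2: {{p4}}
  A3: {{p2},{p1,p2},{p2,p3},{p2,p5},{p1,p2,p3},{p1,p2,p5},{p2,p3,p5}}
  A4: {{p5},{p1,p5},{p2,p5},{p3,p5},{p1,p2,p5},{p2,p3,p5}}
  A5: {{p1},{p1,p2},{p1,p3},{p1,p5},{p1,p2,p3},{p1,p2,p5}}
  A13: {{p2,p3},{p1,p2,p3},{p2,p3,p5}}
  A14: {{p3,p5},{p2,p3,p5}}
  A15: {{p1,p3},{p1,p2,p3}}
  A34: {{p2,p5},{p1,p2,p5},{p2,p3,p5}}
  A35: {{p1,p2},{p1,p2,p3},{p1,p2,p5}}
  A45: {{p1,p5},{p1,p2,p5}}
  A134: {{p2,p3,p5}}
  A135: {{p1,p2,p3}}
  A345: {{p1,p2,p5}}
C dims 5,6,3; δ0: rk 3, SNF 1^3; δ1: rk 3, SNF 1^3
degree 0: 5−3−0 = 2 → Ȟ^0 ≅ Z^2
degree 1: 6−3−3 = 0 → Ȟ^1 ≅ 0
degree 2: 3−0−3 = 0 → Ȟ^2 ≅ 0


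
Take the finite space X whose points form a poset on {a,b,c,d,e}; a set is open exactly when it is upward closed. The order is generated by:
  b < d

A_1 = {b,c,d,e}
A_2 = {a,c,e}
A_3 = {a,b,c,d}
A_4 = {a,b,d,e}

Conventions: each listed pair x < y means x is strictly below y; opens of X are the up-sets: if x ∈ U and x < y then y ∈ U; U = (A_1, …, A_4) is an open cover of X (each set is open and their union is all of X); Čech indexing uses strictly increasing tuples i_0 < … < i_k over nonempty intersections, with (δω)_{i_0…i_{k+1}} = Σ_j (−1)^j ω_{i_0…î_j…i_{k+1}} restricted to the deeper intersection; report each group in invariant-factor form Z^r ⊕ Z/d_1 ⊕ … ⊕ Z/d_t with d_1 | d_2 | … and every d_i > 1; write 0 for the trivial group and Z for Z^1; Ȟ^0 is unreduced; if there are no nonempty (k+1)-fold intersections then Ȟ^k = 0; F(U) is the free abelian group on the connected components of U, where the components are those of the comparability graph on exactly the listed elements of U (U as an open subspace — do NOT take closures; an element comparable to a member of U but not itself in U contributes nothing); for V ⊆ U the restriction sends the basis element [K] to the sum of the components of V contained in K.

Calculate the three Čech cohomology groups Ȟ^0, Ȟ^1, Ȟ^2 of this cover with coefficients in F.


Ȟ^0(U;F) ≅ Z^4, Ȟ^1(U;F) ≅ 0, Ȟ^2(U;F) ≅ 0

intersection data:
  A12={c,e} A13={b,c,d} A14={b,d,e} A23={a,c} A24={a,e} A34={a,b,d}
  A123={c} A124={e} A134={b,d} A234={a}
components per intersection:
  A1: {b,d} {c} {e}
  A2: {a} {c} {e}
  A3: {a} {b,d} {c}
  A4: {a} {b,d} {e}
  A12: {c} {e}
  A13: {b,d} {c}
  A14: {b,d} {e}
  A23: {a} {c}
  A24: {a} {e}
  A34: {a} {b,d}
  A123: {c}
  A124: {e}
  A134: {b,d}
  A234: {a}
C dims 12,12,4; δ0: rk 8, SNF 1^8; δ1: rk 4, SNF 1^4
Ȟ^0 = (12 − 8) − 0 = 4, so Ȟ^0 ≅ Z^4
Ȟ^1 = (12 − 4) − 8 = 0, so Ȟ^1 ≅ 0
Ȟ^2 = (4 − 0) − 4 = 0, so Ȟ^2 ≅ 0


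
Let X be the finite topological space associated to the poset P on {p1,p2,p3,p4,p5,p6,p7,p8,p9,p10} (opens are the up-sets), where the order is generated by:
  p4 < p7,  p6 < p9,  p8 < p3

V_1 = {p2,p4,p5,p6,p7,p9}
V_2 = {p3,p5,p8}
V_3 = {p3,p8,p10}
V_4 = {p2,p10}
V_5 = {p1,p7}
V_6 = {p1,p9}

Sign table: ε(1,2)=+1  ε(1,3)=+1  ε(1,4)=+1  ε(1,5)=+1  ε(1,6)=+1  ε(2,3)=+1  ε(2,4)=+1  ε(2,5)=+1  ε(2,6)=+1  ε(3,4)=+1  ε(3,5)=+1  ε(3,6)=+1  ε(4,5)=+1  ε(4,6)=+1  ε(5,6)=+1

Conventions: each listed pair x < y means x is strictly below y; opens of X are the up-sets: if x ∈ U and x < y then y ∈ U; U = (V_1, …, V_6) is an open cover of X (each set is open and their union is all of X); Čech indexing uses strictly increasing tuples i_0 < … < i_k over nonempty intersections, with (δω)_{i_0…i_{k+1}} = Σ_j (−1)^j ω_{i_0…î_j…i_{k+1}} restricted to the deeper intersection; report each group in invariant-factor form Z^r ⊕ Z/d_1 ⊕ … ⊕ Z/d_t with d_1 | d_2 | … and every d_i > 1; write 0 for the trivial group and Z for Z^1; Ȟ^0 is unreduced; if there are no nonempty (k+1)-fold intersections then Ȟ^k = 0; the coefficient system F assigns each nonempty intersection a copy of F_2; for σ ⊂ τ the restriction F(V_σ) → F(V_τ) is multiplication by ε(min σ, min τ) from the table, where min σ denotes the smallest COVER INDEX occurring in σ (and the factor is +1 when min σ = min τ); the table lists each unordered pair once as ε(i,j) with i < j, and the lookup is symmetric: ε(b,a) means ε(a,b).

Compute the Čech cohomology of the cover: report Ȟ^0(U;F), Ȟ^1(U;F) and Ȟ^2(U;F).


Ȟ^0(U;F) ≅ Z/2, Ȟ^1(U;F) ≅ Z/2 ⊕ Z/2, Ȟ^2(U;F) ≅ 0

nerve simplices:
  V12={p5} V14={p2} V15={p7} V16={p9} V23={p3,p8} V34={p10} V56={p1}
C dims 6,7; δ0: rk_F2 5
degree 0: 6−5−0 = 1 → Ȟ^0 ≅ Z/2
degree 1: 7−0−5 = 2 → Ȟ^1 ≅ Z/2 ⊕ Z/2
degree 2: 0−0−0 = 0 → Ȟ^2 ≅ 0


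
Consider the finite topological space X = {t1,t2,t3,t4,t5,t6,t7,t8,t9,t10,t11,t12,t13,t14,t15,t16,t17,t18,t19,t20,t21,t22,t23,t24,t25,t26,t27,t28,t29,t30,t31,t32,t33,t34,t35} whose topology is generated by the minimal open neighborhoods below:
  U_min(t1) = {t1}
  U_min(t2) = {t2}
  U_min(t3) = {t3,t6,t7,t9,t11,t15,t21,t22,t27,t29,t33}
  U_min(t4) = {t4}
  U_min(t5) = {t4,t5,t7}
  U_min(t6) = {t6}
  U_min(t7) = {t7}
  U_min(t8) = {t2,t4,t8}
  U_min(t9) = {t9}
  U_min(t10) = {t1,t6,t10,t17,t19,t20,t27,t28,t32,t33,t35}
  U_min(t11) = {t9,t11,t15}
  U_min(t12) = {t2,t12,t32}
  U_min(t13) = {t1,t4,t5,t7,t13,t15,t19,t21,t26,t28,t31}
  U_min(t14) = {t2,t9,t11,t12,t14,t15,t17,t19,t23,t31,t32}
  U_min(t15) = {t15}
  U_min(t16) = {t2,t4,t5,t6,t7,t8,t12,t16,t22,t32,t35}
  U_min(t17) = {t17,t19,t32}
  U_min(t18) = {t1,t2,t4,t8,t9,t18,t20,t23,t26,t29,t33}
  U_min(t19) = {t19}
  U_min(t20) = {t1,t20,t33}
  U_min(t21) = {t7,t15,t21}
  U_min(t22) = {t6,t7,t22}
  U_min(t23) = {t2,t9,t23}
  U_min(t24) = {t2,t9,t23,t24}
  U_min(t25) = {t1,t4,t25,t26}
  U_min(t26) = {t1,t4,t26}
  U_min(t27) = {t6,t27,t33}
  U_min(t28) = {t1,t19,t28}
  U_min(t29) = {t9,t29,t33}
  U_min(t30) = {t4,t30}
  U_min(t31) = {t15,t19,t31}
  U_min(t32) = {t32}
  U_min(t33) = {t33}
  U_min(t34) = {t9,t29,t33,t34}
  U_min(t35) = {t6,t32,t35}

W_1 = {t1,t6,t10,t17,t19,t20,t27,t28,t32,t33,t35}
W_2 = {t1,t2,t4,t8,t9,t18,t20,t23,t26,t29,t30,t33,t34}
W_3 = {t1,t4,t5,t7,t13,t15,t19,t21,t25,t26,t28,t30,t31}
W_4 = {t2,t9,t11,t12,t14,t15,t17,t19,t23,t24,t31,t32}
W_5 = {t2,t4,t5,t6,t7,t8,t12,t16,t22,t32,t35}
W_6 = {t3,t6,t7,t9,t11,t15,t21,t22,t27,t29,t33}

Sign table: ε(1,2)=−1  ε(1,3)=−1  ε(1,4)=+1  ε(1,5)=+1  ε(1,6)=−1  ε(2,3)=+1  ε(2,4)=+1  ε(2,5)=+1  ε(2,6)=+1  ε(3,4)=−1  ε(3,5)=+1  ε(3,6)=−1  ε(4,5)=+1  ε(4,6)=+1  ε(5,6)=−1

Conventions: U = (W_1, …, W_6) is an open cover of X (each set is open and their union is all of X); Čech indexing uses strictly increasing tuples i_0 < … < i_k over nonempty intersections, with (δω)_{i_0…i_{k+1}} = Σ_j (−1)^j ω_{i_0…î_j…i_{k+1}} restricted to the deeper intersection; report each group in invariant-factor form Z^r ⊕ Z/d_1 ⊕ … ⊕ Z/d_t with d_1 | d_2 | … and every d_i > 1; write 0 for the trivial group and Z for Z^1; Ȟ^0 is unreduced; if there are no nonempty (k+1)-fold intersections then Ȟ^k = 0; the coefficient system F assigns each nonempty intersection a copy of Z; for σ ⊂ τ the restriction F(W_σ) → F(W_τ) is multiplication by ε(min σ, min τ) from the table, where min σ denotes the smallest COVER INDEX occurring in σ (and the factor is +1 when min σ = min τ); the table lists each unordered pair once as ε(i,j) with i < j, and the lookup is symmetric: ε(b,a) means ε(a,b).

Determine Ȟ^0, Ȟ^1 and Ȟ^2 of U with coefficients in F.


nonempty overlaps:
  W12={t1,t20,t33} W13={t1,t19,t28} W14={t17,t19,t32} W15={t6,t32,t35} W16={t6,t27,t33} W23={t1,t4,t26,t30} W24={t2,t9,t23} W25={t2,t4,t8} W26={t9,t29,t33} W34={t15,t19,t31} W35={t4,t5,t7} W36={t7,t15,t21} W45={t2,t12,t32} W46={t9,t11,t15} W56={t6,t7,t22}
  W123={t1} W126={t33} W134={t19} W145={t32} W156={t6} W235={t4} W245={t2} W246={t9} W346={t15} W356={t7}
C dims 6,15,10; δ0: rk 6, SNF 1^5·2; δ1: rk 9, SNF 1^9
degree 0: 6−6−0 = 0 → Ȟ^0 ≅ 0
degree 1: 15−9−6 = 0 plus torsion [2] → Ȟ^1 ≅ Z/2
degree 2: 10−0−9 = 1 → Ȟ^2 ≅ Z

Ȟ^0 = 0, Ȟ^1 = Z/2 and Ȟ^2 = Z


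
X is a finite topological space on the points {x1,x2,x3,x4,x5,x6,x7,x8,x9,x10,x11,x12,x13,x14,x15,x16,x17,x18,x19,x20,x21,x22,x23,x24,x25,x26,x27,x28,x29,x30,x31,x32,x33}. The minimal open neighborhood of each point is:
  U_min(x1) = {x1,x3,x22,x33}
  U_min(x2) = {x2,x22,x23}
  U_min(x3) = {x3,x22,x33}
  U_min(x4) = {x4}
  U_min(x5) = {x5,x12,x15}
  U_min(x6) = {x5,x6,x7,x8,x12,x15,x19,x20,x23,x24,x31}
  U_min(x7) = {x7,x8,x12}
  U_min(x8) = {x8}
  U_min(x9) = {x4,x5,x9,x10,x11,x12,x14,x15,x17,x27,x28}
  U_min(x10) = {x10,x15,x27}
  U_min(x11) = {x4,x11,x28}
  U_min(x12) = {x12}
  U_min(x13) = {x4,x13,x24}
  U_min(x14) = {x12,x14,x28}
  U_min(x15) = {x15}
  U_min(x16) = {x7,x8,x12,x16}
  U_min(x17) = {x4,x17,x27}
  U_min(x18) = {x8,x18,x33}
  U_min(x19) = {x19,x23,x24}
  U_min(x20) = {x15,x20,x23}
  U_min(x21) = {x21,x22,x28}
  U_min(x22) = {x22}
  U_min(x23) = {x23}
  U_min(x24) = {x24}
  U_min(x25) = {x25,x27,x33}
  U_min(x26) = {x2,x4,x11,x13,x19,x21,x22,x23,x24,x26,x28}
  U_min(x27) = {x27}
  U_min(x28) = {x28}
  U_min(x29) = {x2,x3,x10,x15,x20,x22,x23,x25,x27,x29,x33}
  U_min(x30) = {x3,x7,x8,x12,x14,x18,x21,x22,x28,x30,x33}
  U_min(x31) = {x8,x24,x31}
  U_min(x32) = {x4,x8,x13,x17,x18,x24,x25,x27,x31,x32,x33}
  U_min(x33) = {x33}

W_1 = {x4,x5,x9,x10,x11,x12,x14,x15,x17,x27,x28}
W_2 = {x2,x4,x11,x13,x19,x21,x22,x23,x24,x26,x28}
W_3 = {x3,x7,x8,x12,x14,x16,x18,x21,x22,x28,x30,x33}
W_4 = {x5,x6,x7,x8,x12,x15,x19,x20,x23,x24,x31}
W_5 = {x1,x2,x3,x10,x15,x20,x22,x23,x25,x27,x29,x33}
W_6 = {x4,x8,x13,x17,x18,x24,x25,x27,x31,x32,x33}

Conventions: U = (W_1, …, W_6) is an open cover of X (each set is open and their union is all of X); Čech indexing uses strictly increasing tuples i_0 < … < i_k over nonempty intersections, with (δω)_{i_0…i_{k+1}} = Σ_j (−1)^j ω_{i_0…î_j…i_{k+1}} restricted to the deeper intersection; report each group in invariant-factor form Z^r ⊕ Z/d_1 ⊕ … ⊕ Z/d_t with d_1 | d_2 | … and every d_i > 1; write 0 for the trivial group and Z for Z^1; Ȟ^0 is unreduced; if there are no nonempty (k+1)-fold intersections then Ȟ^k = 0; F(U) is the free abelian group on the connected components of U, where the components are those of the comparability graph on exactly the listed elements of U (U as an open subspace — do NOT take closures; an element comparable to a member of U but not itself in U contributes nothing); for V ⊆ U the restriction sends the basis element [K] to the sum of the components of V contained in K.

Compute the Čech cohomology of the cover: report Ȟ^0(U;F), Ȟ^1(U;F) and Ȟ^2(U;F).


Ȟ^0 ≅ Z,  Ȟ^1 ≅ 0,  Ȟ^2 ≅ Z/2

nonempty overlaps:
  W12={x4,x11,x28} W13={x12,x14,x28} W14={x5,x12,x15} W15={x10,x15,x27} W16={x4,x17,x27} W23={x21,x22,x28} W24={x19,x23,x24} W25={x2,x22,x23} W26={x4,x13,x24} W34={x7,x8,x12} W35={x3,x22,x33} W36={x8,x18,x33} W45={x15,x20,x23} W46={x8,x24,x31} W56={x25,x27,x33}
  W123={x28} W126={x4} W134={x12} W145={x15} W156={x27} W235={x22} W245={x23} W246={x24} W346={x8} W356={x33}
components per intersection:
  W1: {x4,x5,x9,x10,x11,x12,x14,x15,x17,x27,x28}
  W2: {x2,x4,x11,x13,x19,x21,x22,x23,x24,x26,x28}
  W3: {x3,x7,x8,x12,x14,x16,x18,x21,x22,x28,x30,x33}
  W4: {x5,x6,x7,x8,x12,x15,x19,x20,x23,x24,x31}
  W5: {x1,x2,x3,x10,x15,x20,x22,x23,x25,x27,x29,x33}
  W6: {x4,x8,x13,x17,x18,x24,x25,x27,x31,x32,x33}
  W12: {x4,x11,x28}
  W13: {x12,x14,x28}
  W14: {x5,x12,x15}
  W15: {x10,x15,x27}
  W16: {x4,x17,x27}
  W23: {x21,x22,x28}
  W24: {x19,x23,x24}
  W25: {x2,x22,x23}
  W26: {x4,x13,x24}
  W34: {x7,x8,x12}
  W35: {x3,x22,x33}
  W36: {x8,x18,x33}
  W45: {x15,x20,x23}
  W46: {x8,x24,x31}
  W56: {x25,x27,x33}
  W123: {x28}
  W126: {x4}
  W134: {x12}
  W145: {x15}
  W156: {x27}
  W235: {x22}
  W245: {x23}
  W246: {x24}
  W346: {x8}
  W356: {x33}
C dims 6,15,10; δ0: rk 5, SNF 1^5; δ1: rk 10, SNF 1^9·2
degree 0: 6−5−0 = 1 → Ȟ^0 ≅ Z
degree 1: 15−10−5 = 0 → Ȟ^1 ≅ 0
degree 2: 10−0−10 = 0 plus torsion [2] → Ȟ^2 ≅ Z/2


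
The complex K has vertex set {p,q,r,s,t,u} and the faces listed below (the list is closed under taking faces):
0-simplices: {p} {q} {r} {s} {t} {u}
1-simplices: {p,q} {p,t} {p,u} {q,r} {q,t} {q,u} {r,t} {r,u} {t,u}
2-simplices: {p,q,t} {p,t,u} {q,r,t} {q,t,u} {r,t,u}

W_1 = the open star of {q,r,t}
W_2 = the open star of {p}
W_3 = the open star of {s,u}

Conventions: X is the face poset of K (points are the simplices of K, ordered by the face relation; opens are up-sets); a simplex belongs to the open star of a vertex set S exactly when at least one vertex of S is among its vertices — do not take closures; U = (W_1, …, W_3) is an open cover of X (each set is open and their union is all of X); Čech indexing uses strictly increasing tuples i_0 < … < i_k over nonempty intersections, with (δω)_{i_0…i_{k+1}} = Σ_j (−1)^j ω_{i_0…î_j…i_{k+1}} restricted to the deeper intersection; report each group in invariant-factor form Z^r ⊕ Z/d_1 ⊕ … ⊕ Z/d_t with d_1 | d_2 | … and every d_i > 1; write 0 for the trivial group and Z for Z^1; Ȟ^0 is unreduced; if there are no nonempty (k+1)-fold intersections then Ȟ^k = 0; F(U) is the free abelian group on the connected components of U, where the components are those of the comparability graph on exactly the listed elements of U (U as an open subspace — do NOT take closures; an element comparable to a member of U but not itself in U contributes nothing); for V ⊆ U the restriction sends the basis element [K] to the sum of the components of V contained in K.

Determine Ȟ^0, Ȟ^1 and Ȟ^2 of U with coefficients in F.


intersection data:
  W1={{q},{r},{t},{p,q},{p,t},{q,r},{q,t},{q,u},{r,t},{r,u},{t,u},{p,q,t},{p,t,u},{q,r,t},{q,t,u},{r,t,u}} W2={{p},{p,q},{p,t},{p,u},{p,q,t},{p,t,u}} W3={{s},{u},{p,u},{q,u},{r,u},{t,u},{p,t,u},{q,t,u},{r,t,u}}
  W12={{p,q},{p,t},{p,q,t},{p,t,u}} W13={{q,u},{r,u},{t,u},{p,t,u},{q,t,u},{r,t,u}} W23={{p,u},{p,t,u}}
  W123={{p,t,u}}
components per intersection:
  W1: {{q},{r},{t},{p,q},{p,t},{q,r},{q,t},{q,u},{r,t},{r,u},{t,u},{p,q,t},{p,t,u},{q,r,t},{q,t,u},{r,t,u}}
  W2: {{p},{p,q},{p,t},{p,u},{p,q,t},{p,t,u}}
  W3: {{s}} {{u},{p,u},{q,u},{r,u},{t,u},{p,t,u},{q,t,u},{r,t,u}}
  W12: {{p,q},{p,t},{p,q,t},{p,t,u}}
  W13: {{q,u},{r,u},{t,u},{p,t,u},{q,t,u},{r,t,u}}
  W23: {{p,u},{p,t,u}}
  W123: {{p,t,u}}
C dims 4,3,1; δ0: rk 2, SNF 1^2; δ1: rk 1, SNF 1^1
Ȟ^0 = (4 − 2) − 0 = 2, so Ȟ^0 ≅ Z^2
Ȟ^1 = (3 − 1) − 2 = 0, so Ȟ^1 ≅ 0
Ȟ^2 = (1 − 0) − 1 = 0, so Ȟ^2 ≅ 0

Ȟ^0(U;F) ≅ Z^2, Ȟ^1(U;F) ≅ 0 and Ȟ^2(U;F) ≅ 0


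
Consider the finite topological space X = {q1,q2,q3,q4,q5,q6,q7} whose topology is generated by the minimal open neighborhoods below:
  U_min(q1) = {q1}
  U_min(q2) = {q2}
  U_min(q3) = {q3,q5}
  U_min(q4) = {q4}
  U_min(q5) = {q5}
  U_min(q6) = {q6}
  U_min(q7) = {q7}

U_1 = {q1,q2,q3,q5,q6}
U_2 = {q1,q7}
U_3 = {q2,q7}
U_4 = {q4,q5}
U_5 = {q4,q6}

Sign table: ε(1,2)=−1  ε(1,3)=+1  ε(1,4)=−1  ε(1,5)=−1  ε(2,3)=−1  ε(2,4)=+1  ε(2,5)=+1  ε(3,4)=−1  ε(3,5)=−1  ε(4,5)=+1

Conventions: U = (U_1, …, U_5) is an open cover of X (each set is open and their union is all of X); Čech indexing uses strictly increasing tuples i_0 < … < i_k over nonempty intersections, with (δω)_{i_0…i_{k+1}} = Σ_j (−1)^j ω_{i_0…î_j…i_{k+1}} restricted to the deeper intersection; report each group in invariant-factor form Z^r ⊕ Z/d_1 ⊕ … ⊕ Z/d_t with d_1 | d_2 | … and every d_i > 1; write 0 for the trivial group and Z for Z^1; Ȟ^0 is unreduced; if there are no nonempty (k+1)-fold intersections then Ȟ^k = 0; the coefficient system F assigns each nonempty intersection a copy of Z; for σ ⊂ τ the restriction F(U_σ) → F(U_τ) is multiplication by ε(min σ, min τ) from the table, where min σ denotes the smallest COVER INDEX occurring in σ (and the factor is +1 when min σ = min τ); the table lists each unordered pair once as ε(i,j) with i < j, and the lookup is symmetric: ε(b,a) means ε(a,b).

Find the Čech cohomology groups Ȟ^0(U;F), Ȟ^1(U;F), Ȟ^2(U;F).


Ȟ^0 ≅ Z, Ȟ^1 ≅ Z^2, Ȟ^2 ≅ 0

nerve simplices:
  U12={q1} U13={q2} U14={q5} U15={q6} U23={q7} U45={q4}
C dims 5,6; δ0: rk 4, SNF 1^4
degree 0: 5−4−0 = 1 → Ȟ^0 ≅ Z
degree 1: 6−0−4 = 2 → Ȟ^1 ≅ Z^2
degree 2: 0−0−0 = 0 → Ȟ^2 ≅ 0


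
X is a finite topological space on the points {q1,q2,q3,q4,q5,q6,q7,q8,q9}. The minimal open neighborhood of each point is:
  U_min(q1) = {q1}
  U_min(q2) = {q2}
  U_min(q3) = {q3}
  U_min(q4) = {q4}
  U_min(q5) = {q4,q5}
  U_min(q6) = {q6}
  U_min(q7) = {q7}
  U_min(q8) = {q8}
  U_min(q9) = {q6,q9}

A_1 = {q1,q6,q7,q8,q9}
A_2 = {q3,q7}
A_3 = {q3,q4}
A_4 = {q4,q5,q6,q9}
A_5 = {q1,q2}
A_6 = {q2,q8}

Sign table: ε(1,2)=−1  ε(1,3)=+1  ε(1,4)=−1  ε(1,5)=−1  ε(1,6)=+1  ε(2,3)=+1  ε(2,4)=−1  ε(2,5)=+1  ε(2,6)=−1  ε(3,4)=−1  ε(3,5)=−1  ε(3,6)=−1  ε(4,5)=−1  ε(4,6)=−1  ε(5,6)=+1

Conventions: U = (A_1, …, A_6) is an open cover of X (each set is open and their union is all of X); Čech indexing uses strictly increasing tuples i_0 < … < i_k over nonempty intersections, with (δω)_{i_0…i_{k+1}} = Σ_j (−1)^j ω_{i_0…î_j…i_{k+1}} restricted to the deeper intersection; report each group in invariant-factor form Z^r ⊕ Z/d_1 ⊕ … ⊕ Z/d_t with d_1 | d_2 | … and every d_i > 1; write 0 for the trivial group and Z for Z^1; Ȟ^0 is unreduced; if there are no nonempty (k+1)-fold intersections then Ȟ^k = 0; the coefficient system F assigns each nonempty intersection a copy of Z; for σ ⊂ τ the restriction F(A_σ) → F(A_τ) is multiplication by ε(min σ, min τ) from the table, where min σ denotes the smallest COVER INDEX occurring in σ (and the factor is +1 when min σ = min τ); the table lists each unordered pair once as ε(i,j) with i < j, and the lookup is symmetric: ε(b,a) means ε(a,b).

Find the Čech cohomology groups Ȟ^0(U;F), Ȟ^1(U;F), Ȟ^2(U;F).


Ȟ^0 = 0, Ȟ^1 = Z ⊕ Z/2 and Ȟ^2 = 0

intersection data:
  A12={q7} A14={q6,q9} A15={q1} A16={q8} A23={q3} A34={q4} A56={q2}
C dims 6,7; δ0: rk 6, SNF 1^5·2
Ȟ^0 = (6 − 6) − 0 = 0, so Ȟ^0 ≅ 0
Ȟ^1 = (7 − 0) − 6 = 1 plus torsion [2], so Ȟ^1 ≅ Z ⊕ Z/2
Ȟ^2 = (0 − 0) − 0 = 0, so Ȟ^2 ≅ 0


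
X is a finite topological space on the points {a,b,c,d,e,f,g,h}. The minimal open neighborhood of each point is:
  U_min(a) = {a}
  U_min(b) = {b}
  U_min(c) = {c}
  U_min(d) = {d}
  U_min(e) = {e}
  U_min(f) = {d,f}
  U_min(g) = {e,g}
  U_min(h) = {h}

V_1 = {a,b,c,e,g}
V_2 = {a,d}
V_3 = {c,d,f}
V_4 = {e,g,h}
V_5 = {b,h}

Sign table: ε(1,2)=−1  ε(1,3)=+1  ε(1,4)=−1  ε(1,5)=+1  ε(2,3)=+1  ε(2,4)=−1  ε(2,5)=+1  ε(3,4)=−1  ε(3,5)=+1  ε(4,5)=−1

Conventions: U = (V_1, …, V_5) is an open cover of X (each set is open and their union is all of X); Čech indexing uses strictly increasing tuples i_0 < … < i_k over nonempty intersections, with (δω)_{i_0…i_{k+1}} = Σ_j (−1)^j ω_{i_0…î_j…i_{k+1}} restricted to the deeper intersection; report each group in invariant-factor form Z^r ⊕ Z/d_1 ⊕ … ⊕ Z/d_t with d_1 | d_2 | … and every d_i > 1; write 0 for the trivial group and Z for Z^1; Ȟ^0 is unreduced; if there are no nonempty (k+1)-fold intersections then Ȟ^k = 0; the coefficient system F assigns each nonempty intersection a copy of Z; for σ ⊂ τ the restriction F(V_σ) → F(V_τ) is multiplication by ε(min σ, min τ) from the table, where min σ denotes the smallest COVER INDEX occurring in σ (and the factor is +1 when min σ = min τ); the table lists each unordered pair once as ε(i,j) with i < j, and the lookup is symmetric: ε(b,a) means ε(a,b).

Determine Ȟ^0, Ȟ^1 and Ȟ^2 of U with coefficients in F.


nonempty overlaps:
  V12={a} V13={c} V14={e,g} V15={b} V23={d} V45={h}
C dims 5,6; δ0: rk 5, SNF 1^4·2
degree 0: 5−5−0 = 0 → Ȟ^0 ≅ 0
degree 1: 6−0−5 = 1 plus torsion [2] → Ȟ^1 ≅ Z ⊕ Z/2
degree 2: 0−0−0 = 0 → Ȟ^2 ≅ 0

Ȟ^0 = 0, Ȟ^1 = Z ⊕ Z/2, Ȟ^2 = 0


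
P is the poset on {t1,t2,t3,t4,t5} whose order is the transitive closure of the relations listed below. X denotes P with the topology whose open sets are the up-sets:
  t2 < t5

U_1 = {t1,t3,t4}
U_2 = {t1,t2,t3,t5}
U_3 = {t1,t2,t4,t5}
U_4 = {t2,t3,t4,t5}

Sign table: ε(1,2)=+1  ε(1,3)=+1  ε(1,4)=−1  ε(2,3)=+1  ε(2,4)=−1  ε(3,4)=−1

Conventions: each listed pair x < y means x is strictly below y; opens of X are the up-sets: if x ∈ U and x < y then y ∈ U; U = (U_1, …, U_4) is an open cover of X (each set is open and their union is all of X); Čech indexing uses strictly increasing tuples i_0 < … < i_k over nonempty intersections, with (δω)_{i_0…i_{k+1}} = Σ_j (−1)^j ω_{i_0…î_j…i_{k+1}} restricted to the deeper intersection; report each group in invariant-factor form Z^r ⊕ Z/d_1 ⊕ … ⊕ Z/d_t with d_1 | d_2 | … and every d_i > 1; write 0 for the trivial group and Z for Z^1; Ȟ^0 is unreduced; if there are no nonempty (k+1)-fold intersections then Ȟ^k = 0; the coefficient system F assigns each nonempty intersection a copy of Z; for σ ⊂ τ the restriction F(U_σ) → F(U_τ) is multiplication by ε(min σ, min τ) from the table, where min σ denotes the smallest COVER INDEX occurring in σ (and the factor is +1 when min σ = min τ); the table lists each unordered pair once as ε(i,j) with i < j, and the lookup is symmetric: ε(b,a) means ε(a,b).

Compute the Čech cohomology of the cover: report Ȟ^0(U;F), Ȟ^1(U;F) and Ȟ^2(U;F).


nonempty overlaps:
  U12={t1,t3} U13={t1,t4} U14={t3,t4} U23={t1,t2,t5} U24={t2,t3,t5} U34={t2,t4,t5}
  U123={t1} U124={t3} U134={t4} U234={t2,t5}
C dims 4,6,4; δ0: rk 3, SNF 1^3; δ1: rk 3, SNF 1^3
degree 0: 4−3−0 = 1 → Ȟ^0 ≅ Z
degree 1: 6−3−3 = 0 → Ȟ^1 ≅ 0
degree 2: 4−0−3 = 1 → Ȟ^2 ≅ Z

Ȟ^0(U;F) ≅ Z; Ȟ^1(U;F) ≅ 0; Ȟ^2(U;F) ≅ Z


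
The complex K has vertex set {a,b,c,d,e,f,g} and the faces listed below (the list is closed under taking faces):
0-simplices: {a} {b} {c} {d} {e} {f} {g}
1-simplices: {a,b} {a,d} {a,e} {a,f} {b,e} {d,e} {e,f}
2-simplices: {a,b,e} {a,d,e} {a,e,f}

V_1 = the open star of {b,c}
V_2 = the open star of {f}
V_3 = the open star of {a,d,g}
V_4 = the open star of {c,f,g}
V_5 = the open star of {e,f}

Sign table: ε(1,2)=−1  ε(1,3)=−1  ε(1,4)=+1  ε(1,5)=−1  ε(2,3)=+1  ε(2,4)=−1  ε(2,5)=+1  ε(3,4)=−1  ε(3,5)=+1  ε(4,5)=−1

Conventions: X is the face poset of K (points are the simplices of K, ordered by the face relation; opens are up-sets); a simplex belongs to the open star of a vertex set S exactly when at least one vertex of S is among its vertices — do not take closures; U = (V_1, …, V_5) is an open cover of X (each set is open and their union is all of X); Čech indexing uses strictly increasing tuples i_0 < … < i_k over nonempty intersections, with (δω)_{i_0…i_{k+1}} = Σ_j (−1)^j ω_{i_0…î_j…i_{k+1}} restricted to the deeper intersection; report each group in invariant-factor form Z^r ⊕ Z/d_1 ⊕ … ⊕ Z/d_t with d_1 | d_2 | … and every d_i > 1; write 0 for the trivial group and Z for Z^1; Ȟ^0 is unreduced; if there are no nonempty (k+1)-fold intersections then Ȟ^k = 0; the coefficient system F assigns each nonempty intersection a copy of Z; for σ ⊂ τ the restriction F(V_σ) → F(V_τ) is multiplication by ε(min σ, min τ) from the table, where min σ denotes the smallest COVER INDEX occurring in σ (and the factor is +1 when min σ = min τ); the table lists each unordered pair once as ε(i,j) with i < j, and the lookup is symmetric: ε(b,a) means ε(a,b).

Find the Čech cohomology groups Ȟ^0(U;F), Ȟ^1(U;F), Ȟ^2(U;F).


Ȟ^0 = Z; Ȟ^1 = Z; Ȟ^2 = 0

cover nerve:
  V1={{b},{c},{a,b},{b,e},{a,b,e}} V2={{f},{a,f},{e,f},{a,e,f}} V3={{a},{d},{g},{a,b},{a,d},{a,e},{a,f},{d,e},{a,b,e},{a,d,e},{a,e,f}} V4={{c},{f},{g},{a,f},{e,f},{a,e,f}} V5={{e},{f},{a,e},{a,f},{b,e},{d,e},{e,f},{a,b,e},{a,d,e},{a,e,f}}
  V13={{a,b},{a,b,e}} V14={{c}} V15={{b,e},{a,b,e}} V23={{a,f},{a,e,f}} V24={{f},{a,f},{e,f},{a,e,f}} V25={{f},{a,f},{e,f},{a,e,f}} V34={{g},{a,f},{a,e,f}} V35={{a,e},{a,f},{d,e},{a,b,e},{a,d,e},{a,e,f}} V45={{f},{a,f},{e,f},{a,e,f}}
  V135={{a,b,e}} V234={{a,f},{a,e,f}} V235={{a,f},{a,e,f}} V245={{f},{a,f},{e,f},{a,e,f}} V345={{a,f},{a,e,f}}
  V2345={{a,f},{a,e,f}}
C dims 5,9,5,1; δ0: rk 4, SNF 1^4; δ1: rk 4, SNF 1^4; δ2: rk 1, SNF 1^1
Ȟ^0: (5−4)−0=1 ⇒ Z
Ȟ^1: (9−4)−4=1 ⇒ Z
Ȟ^2: (5−1)−4=0 ⇒ 0


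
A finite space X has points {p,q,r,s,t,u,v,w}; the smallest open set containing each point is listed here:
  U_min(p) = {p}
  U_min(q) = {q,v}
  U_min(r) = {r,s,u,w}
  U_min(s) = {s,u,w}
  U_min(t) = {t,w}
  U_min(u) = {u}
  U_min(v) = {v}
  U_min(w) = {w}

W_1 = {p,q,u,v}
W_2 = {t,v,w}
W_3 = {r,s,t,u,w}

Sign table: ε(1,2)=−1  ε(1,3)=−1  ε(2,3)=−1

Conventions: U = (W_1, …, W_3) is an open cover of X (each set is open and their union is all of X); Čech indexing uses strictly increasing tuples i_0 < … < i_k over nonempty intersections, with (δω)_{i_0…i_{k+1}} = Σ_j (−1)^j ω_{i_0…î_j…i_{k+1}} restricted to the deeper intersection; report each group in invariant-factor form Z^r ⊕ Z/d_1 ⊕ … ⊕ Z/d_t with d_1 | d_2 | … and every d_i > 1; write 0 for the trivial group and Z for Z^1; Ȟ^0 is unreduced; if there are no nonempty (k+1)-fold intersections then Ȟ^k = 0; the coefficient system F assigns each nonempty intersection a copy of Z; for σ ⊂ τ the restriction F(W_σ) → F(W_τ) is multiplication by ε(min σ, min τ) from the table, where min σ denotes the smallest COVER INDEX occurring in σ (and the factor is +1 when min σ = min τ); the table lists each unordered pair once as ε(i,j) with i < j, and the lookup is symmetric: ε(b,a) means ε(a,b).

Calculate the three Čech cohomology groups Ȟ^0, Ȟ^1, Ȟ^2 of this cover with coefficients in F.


nonempty intersections:
  W12={v} W13={u} W23={t,w}
C dims 3,3; δ0: rk 3, SNF 1^2·2
Ȟ^0: (3−3)−0=0 ⇒ 0
Ȟ^1: (3−0)−3=0 plus torsion [2] ⇒ Z/2
Ȟ^2: (0−0)−0=0 ⇒ 0

Ȟ^0 ≅ 0,  Ȟ^1 ≅ Z/2,  Ȟ^2 ≅ 0


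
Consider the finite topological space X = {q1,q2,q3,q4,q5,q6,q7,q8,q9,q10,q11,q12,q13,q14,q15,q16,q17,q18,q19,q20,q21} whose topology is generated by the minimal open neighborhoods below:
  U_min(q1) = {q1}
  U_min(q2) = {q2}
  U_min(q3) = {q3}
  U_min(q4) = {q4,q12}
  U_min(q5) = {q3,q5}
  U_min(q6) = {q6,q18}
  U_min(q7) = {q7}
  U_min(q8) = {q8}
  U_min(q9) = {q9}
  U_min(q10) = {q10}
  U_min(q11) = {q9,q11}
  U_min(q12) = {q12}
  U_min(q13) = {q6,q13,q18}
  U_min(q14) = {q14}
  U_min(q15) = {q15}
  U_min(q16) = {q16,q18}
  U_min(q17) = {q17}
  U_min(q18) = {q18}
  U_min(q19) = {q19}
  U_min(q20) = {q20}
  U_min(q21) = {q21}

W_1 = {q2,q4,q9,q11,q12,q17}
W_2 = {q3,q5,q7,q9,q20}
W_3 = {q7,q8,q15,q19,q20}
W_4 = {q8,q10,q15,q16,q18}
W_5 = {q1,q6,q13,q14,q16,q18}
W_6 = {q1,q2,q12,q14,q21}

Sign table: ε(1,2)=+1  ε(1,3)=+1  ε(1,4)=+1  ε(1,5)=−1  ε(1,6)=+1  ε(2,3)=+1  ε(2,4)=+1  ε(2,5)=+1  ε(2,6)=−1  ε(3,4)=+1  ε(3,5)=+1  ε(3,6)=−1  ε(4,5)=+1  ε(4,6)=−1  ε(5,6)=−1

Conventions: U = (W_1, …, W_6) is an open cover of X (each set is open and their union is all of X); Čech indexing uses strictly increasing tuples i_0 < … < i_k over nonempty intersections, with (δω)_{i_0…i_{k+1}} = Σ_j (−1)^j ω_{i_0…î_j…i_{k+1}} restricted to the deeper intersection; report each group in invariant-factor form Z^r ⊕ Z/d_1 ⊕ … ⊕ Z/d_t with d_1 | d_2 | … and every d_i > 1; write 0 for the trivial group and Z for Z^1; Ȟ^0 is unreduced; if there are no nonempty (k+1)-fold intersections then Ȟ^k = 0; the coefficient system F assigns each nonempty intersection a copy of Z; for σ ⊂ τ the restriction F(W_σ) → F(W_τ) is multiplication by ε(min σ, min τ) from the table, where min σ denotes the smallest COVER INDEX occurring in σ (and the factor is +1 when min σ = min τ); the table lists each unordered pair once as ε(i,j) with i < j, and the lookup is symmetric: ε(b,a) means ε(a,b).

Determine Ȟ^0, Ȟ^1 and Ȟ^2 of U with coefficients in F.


nonempty overlaps:
  W12={q9} W16={q2,q12} W23={q7,q20} W34={q8,q15} W45={q16,q18} W56={q1,q14}
C dims 6,6; δ0: rk 6, SNF 1^5·2
degree 0: 6−6−0 = 0 → Ȟ^0 ≅ 0
degree 1: 6−0−6 = 0 plus torsion [2] → Ȟ^1 ≅ Z/2
degree 2: 0−0−0 = 0 → Ȟ^2 ≅ 0

Ȟ^0(U;F) ≅ 0; Ȟ^1(U;F) ≅ Z/2; Ȟ^2(U;F) ≅ 0
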